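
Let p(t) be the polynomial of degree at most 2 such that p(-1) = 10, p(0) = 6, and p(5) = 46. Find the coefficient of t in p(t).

-2

Write p(t) = at^2 + bt + c. Substituting each data point gives a linear system:
  a - b + c = 10
  c = 6
  25a + 5b + c = 46
Solving the system yields a = 2, b = -2, c = 6.
So p(t) = 2t^2 - 2t + 6.
The coefficient of t is -2.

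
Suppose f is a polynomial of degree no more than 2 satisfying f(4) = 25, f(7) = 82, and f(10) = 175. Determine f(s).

f(s) = 2s^2 - 3s + 5

Write f(s) = as^2 + bs + c. Substituting each data point gives a linear system:
  16a + 4b + c = 25
  49a + 7b + c = 82
  100a + 10b + c = 175
Solving the system yields a = 2, b = -3, c = 5.
So f(s) = 2s² - 3s + 5.
Check: f(4) = 25. ✓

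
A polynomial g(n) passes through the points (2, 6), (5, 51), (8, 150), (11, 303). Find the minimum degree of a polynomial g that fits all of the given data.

Forward differences of the values at n = 2, 5, 8, 11:
  g  : 6  51  150  303
  Δ  : 45  99  153
  Δ^2: 54  54
  Δ^3: 0
The second differences are constant (54) and nonzero, while all higher differences vanish, so the minimal degree is 2.

2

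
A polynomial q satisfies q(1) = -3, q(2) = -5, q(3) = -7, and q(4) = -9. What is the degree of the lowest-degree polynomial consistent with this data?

Forward differences of the values at n = 1, 2, 3, 4:
  q  : -3  -5  -7  -9
  Δ  : -2  -2  -2
  Δ^2: 0  0
  Δ^3: 0
The first differences are constant (-2) and nonzero, while all higher differences vanish, so the minimal degree is 1.

1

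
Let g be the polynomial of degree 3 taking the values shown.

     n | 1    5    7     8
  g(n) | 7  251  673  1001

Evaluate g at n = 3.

61

Write g(n) = an^3 + bn^2 + cn + d. Substituting each data point gives a linear system:
  a + b + c + d = 7
  125a + 25b + 5c + d = 251
  343a + 49b + 7c + d = 673
  512a + 64b + 8c + d = 1001
Solving the system yields a = 2, b = -1, c = 5, d = 1.
So g(n) = 2n³ - n² + 5n + 1.
Then g(3) = 61.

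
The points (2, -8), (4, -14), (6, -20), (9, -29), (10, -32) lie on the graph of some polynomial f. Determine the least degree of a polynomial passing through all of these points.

1

Divided differences on the nodes 2, 4, 6, 9, 10:
  order 0: -8  -14  -20  -29  -32
  order 1: -3  -3  -3  -3
  order 2: 0  0  0
  order 3: 0  0
  order 4: 0
The order-1 divided differences are all -3 (nonzero) and every higher order vanishes, so the data lies on a polynomial of degree exactly 1.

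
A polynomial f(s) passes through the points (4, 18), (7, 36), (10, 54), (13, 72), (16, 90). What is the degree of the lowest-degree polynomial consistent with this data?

1

Forward differences of the values at s = 4, 7, 10, 13, 16:
  f  : 18  36  54  72  90
  Δ  : 18  18  18  18
  Δ^2: 0  0  0
  Δ^3: 0  0
  Δ^4: 0
The first differences are constant (18) and nonzero, while all higher differences vanish, so the minimal degree is 1.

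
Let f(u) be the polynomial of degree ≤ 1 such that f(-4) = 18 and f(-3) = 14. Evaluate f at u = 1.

Using the Lagrange interpolation formula with nodes -4, -3:
  L_0(u) = (u + 3) / -1
  L_1(u) = (u + 4) / 1
Then f(u) = 18·L_0(u) + 14·L_1(u).
Expanding and collecting terms gives f(u) = -4u + 2.
Evaluating at u = 1: f(1) = -2.

-2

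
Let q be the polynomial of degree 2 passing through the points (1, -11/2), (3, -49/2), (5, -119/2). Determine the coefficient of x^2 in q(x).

Write q(x) = ax^2 + bx + c. Substituting each data point gives a linear system:
  a + b + c = -11/2
  9a + 3b + c = -49/2
  25a + 5b + c = -119/2
Solving the system yields a = -2, b = -3/2, c = -2.
So q(x) = -2x^2 - (3/2)x - 2.
The leading coefficient is -2.

-2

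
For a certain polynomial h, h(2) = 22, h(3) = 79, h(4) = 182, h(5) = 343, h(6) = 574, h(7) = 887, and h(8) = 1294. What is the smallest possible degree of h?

3

Forward differences of the values at n = 2, 3, 4, 5, 6, 7, 8:
  h  : 22  79  182  343  574  887  1294
  Δ  : 57  103  161  231  313  407
  Δ^2: 46  58  70  82  94
  Δ^3: 12  12  12  12
  Δ^4: 0  0  0
  Δ^5: 0  0
  Δ^6: 0
The third differences are constant (12) and nonzero, while all higher differences vanish, so the minimal degree is 3.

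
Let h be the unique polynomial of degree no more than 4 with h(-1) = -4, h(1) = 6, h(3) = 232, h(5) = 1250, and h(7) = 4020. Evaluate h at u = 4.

591

Using the Lagrange interpolation formula with nodes -1, 1, 3, 5, 7:
  L_0(u) = (u - 1)(u - 3)(u - 5)(u - 7) / 384
  L_1(u) = (u + 1)(u - 3)(u - 5)(u - 7) / -96
  L_2(u) = (u + 1)(u - 1)(u - 5)(u - 7) / 64
  L_3(u) = (u + 1)(u - 1)(u - 3)(u - 7) / -96
  L_4(u) = (u + 1)(u - 1)(u - 3)(u - 5) / 384
Then h(u) = -4·L_0(u) + 6·L_1(u) + 232·L_2(u) + 1250·L_3(u) + 4020·L_4(u).
Expanding and collecting terms gives h(u) = u⁴ + 4u³ + 5u² + u - 5.
Evaluating at u = 4: h(4) = 591.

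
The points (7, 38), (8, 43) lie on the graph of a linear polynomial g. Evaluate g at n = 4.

23

Write g(n) = an + b. Substituting each data point gives a linear system:
  7a + b = 38
  8a + b = 43
Solving the system yields a = 5, b = 3.
So g(n) = 5n + 3.
Then g(4) = 23.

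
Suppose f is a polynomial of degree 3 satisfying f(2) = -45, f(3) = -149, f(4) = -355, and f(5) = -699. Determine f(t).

Write f(t) = at^3 + bt^2 + ct + d. Substituting each data point gives a linear system:
  8a + 4b + 2c + d = -45
  27a + 9b + 3c + d = -149
  64a + 16b + 4c + d = -355
  125a + 25b + 5c + d = -699
Solving the system yields a = -6, b = 3, c = -5, d = 1.
So f(t) = -6t^3 + 3t^2 - 5t + 1.
Check: f(5) = -699. ✓

f(t) = -6t^3 + 3t^2 - 5t + 1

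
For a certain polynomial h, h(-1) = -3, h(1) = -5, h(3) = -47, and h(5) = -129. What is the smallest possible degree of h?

Forward differences of the values at s = -1, 1, 3, 5:
  h  : -3  -5  -47  -129
  Δ  : -2  -42  -82
  Δ^2: -40  -40
  Δ^3: 0
The second differences are constant (-40) and nonzero, while all higher differences vanish, so the minimal degree is 2.

2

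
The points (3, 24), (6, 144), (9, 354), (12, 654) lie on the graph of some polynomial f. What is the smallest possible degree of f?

2

Forward differences of the values at x = 3, 6, 9, 12:
  f  : 24  144  354  654
  Δ  : 120  210  300
  Δ^2: 90  90
  Δ^3: 0
The second differences are constant (90) and nonzero, while all higher differences vanish, so the minimal degree is 2.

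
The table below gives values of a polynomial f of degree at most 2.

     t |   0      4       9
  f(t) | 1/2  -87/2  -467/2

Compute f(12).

Using the Lagrange interpolation formula with nodes 0, 4, 9:
  L_0(t) = (t - 4)(t - 9) / 36
  L_1(t) = t(t - 9) / -20
  L_2(t) = t(t - 4) / 45
Then f(t) = 1/2·L_0(t) - 87/2·L_1(t) - 467/2·L_2(t).
Expanding and collecting terms gives f(t) = -3t^2 + t + 1/2.
Evaluating at t = 12: f(12) = -839/2.

-839/2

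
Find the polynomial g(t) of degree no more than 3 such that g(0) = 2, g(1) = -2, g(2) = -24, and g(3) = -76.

g(t) = -2t^3 - 3t^2 + t + 2

Write g(t) = at^3 + bt^2 + ct + d. Substituting each data point gives a linear system:
  d = 2
  a + b + c + d = -2
  8a + 4b + 2c + d = -24
  27a + 9b + 3c + d = -76
Solving the system yields a = -2, b = -3, c = 1, d = 2.
So g(t) = -2t³ - 3t² + t + 2.
Check: g(0) = 2. ✓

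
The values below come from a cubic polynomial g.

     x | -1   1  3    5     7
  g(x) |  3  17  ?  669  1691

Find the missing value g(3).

On equispaced nodes a degree-3 polynomial has vanishing fourth forward difference, so
  g(-1) - 4·g(1) + 6·g(3) - 4·g(5) + g(7) = 0.
Substituting the known values and solving for g(3):
  6·g(3) = 1050
  g(3) = 175.

175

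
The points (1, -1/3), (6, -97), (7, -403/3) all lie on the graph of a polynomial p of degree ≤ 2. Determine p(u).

Using the Lagrange interpolation formula with nodes 1, 6, 7:
  L_0(u) = (u - 6)(u - 7) / 30
  L_1(u) = (u - 1)(u - 7) / -5
  L_2(u) = (u - 1)(u - 6) / 6
Then p(u) = -1/3·L_0(u) - 97·L_1(u) - 403/3·L_2(u).
Expanding and collecting terms gives p(u) = -3u^2 + (5/3)u + 1.
Check: p(1) = -1/3. ✓

p(u) = -3u^2 + (5/3)u + 1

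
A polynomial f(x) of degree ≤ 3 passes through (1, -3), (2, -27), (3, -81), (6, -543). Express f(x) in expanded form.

f(x) = -2x^3 - 3x^2 - x + 3

Using the Lagrange interpolation formula with nodes 1, 2, 3, 6:
  L_0(x) = (x - 2)(x - 3)(x - 6) / -10
  L_1(x) = (x - 1)(x - 3)(x - 6) / 4
  L_2(x) = (x - 1)(x - 2)(x - 6) / -6
  L_3(x) = (x - 1)(x - 2)(x - 3) / 60
Then f(x) = -3·L_0(x) - 27·L_1(x) - 81·L_2(x) - 543·L_3(x).
Expanding and collecting terms gives f(x) = -2x^3 - 3x^2 - x + 3.
Check: f(6) = -543. ✓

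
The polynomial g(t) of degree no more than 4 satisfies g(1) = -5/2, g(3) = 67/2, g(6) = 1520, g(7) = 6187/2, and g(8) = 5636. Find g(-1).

Write g(t) = at^4 + bt^3 + ct^2 + dt + e. Substituting each data point gives a linear system:
  a + b + c + d + e = -5/2
  81a + 27b + 9c + 3d + e = 67/2
  1296a + 216b + 36c + 6d + e = 1520
  2401a + 343b + 49c + 7d + e = 6187/2
  4096a + 512b + 64c + 8d + e = 5636
Solving the system yields a = 2, b = -5, c = -1/2, d = 5, e = -4.
So g(t) = 2t⁴ - 5t³ - (1/2)t² + 5t - 4.
Then g(-1) = -5/2.

-5/2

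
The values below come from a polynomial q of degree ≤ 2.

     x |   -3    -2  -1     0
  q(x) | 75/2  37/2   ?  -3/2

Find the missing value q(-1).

On equispaced nodes a degree-2 polynomial has vanishing third forward difference, so
  - q(-3) + 3·q(-2) - 3·q(-1) + q(0) = 0.
Substituting the known values and solving for q(-1):
  -3·q(-1) = -33/2
  q(-1) = 11/2.

11/2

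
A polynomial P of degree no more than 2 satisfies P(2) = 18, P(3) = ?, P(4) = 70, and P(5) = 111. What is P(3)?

On equispaced nodes a degree-2 polynomial has vanishing third forward difference, so
  - P(2) + 3·P(3) - 3·P(4) + P(5) = 0.
Substituting the known values and solving for P(3):
  3·P(3) = 117
  P(3) = 39.

39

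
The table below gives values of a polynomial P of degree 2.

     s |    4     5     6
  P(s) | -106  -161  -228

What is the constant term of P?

Write P(s) = as^2 + bs + c. Substituting each data point gives a linear system:
  16a + 4b + c = -106
  25a + 5b + c = -161
  36a + 6b + c = -228
Solving the system yields a = -6, b = -1, c = -6.
So P(s) = -6s^2 - s - 6.
The constant term is -6.

-6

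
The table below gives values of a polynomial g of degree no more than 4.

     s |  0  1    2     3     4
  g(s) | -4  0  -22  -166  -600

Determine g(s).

g(s) = -3s^4 + 2s^3 + 2s^2 + 3s - 4

Using the Lagrange interpolation formula with nodes 0, 1, 2, 3, 4:
  L_0(s) = (s - 1)(s - 2)(s - 3)(s - 4) / 24
  L_1(s) = s(s - 2)(s - 3)(s - 4) / -6
  L_2(s) = s(s - 1)(s - 3)(s - 4) / 4
  L_3(s) = s(s - 1)(s - 2)(s - 4) / -6
  L_4(s) = s(s - 1)(s - 2)(s - 3) / 24
Then g(s) = -4·L_0(s) + 0·L_1(s) - 22·L_2(s) - 166·L_3(s) - 600·L_4(s).
Expanding and collecting terms gives g(s) = -3s^4 + 2s^3 + 2s^2 + 3s - 4.
Check: g(1) = 0. ✓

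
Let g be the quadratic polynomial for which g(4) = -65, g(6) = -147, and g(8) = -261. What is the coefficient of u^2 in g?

-4

Write g(u) = au^2 + bu + c. Substituting each data point gives a linear system:
  16a + 4b + c = -65
  36a + 6b + c = -147
  64a + 8b + c = -261
Solving the system yields a = -4, b = -1, c = 3.
So g(u) = -4u² - u + 3.
The leading coefficient is -4.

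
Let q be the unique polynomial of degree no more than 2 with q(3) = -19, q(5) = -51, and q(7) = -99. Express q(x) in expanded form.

Write q(x) = ax^2 + bx + c. Substituting each data point gives a linear system:
  9a + 3b + c = -19
  25a + 5b + c = -51
  49a + 7b + c = -99
Solving the system yields a = -2, b = 0, c = -1.
So q(x) = -2x^2 - 1.
Check: q(3) = -19. ✓

q(x) = -2x^2 - 1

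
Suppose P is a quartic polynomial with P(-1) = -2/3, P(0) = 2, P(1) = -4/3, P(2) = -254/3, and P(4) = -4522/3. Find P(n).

P(n) = -6n^4 - (1/3)n^3 + 3n^2 + 2

Write P(n) = an^4 + bn^3 + cn^2 + dn + e. Substituting each data point gives a linear system:
  a - b + c - d + e = -2/3
  e = 2
  a + b + c + d + e = -4/3
  16a + 8b + 4c + 2d + e = -254/3
  256a + 64b + 16c + 4d + e = -4522/3
Solving the system yields a = -6, b = -1/3, c = 3, d = 0, e = 2.
So P(n) = -6n^4 - (1/3)n^3 + 3n^2 + 2.
Check: P(4) = -4522/3. ✓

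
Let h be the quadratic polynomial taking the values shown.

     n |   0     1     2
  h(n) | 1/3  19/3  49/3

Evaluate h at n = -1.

-5/3

Forward differences of the values at n = 0, 1, 2:
  h  : 1/3  19/3  49/3
  Δ  : 6  10
  Δ^2: 4
The second differences are constant, confirming degree 2.
Interpolating (Newton forward form) and evaluating at n = -1 gives h(-1) = -5/3.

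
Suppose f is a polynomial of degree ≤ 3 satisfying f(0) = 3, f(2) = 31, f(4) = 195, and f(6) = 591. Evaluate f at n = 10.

2463

Write f(n) = an^3 + bn^2 + cn + d. Substituting each data point gives a linear system:
  d = 3
  8a + 4b + 2c + d = 31
  64a + 16b + 4c + d = 195
  216a + 36b + 6c + d = 591
Solving the system yields a = 2, b = 5, c = -4, d = 3.
So f(n) = 2n^3 + 5n^2 - 4n + 3.
Then f(10) = 2463.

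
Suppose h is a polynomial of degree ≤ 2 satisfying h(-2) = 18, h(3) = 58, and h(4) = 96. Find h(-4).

72

Write h(x) = ax^2 + bx + c. Substituting each data point gives a linear system:
  4a - 2b + c = 18
  9a + 3b + c = 58
  16a + 4b + c = 96
Solving the system yields a = 5, b = 3, c = 4.
So h(x) = 5x² + 3x + 4.
Then h(-4) = 72.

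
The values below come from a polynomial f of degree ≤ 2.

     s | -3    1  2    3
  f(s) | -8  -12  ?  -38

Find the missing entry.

-23

The 3 known points determine the degree-2 polynomial uniquely.
Write f(s) = as^2 + bs + c. Substituting each data point gives a linear system:
  9a - 3b + c = -8
  a + b + c = -12
  9a + 3b + c = -38
Solving the system yields a = -2, b = -5, c = -5.
So f(s) = -2s^2 - 5s - 5.
Then f(2) = -23.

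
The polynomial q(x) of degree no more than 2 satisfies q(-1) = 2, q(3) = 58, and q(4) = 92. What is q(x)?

Using the Lagrange interpolation formula with nodes -1, 3, 4:
  L_0(x) = (x - 3)(x - 4) / 20
  L_1(x) = (x + 1)(x - 4) / -4
  L_2(x) = (x + 1)(x - 3) / 5
Then q(x) = 2·L_0(x) + 58·L_1(x) + 92·L_2(x).
Expanding and collecting terms gives q(x) = 4x^2 + 6x + 4.
Check: q(4) = 92. ✓

q(x) = 4x^2 + 6x + 4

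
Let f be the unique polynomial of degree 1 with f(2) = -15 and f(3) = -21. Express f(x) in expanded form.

f(x) = -6x - 3

Write f(x) = ax + b. Substituting each data point gives a linear system:
  2a + b = -15
  3a + b = -21
Solving the system yields a = -6, b = -3.
So f(x) = -6x - 3.
Check: f(3) = -21. ✓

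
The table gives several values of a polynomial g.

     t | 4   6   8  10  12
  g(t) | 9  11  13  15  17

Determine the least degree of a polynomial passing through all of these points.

1

Forward differences of the values at t = 4, 6, 8, 10, 12:
  g  : 9  11  13  15  17
  Δ  : 2  2  2  2
  Δ^2: 0  0  0
  Δ^3: 0  0
  Δ^4: 0
The first differences are constant (2) and nonzero, while all higher differences vanish, so the minimal degree is 1.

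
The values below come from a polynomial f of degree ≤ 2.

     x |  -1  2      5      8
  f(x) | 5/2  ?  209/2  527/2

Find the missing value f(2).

The 3 known points determine the degree-2 polynomial uniquely.
Write f(x) = ax^2 + bx + c. Substituting each data point gives a linear system:
  a - b + c = 5/2
  25a + 5b + c = 209/2
  64a + 8b + c = 527/2
Solving the system yields a = 4, b = 1, c = -1/2.
So f(x) = 4x^2 + x - 1/2.
Then f(2) = 35/2.

35/2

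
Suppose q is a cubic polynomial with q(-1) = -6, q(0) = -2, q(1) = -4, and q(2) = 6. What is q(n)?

Write q(n) = an^3 + bn^2 + cn + d. Substituting each data point gives a linear system:
  -a + b - c + d = -6
  d = -2
  a + b + c + d = -4
  8a + 4b + 2c + d = 6
Solving the system yields a = 3, b = -3, c = -2, d = -2.
So q(n) = 3n^3 - 3n^2 - 2n - 2.
Check: q(0) = -2. ✓

q(n) = 3n^3 - 3n^2 - 2n - 2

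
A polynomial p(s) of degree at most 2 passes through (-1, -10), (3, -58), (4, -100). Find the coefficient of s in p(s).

Write p(s) = as^2 + bs + c. Substituting each data point gives a linear system:
  a - b + c = -10
  9a + 3b + c = -58
  16a + 4b + c = -100
Solving the system yields a = -6, b = 0, c = -4.
So p(s) = -6s² - 4.
The coefficient of s is 0.

0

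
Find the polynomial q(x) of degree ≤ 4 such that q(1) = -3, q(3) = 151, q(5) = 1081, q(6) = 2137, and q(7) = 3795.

Using the Lagrange interpolation formula with nodes 1, 3, 5, 6, 7:
  L_0(x) = (x - 3)(x - 5)(x - 6)(x - 7) / 240
  L_1(x) = (x - 1)(x - 5)(x - 6)(x - 7) / -48
  L_2(x) = (x - 1)(x - 3)(x - 6)(x - 7) / 16
  L_3(x) = (x - 1)(x - 3)(x - 5)(x - 7) / -15
  L_4(x) = (x - 1)(x - 3)(x - 5)(x - 6) / 48
Then q(x) = -3·L_0(x) + 151·L_1(x) + 1081·L_2(x) + 2137·L_3(x) + 3795·L_4(x).
Expanding and collecting terms gives q(x) = x^4 + 5x^3 - 6x^2 - 4x + 1.
Check: q(6) = 2137. ✓

q(x) = x^4 + 5x^3 - 6x^2 - 4x + 1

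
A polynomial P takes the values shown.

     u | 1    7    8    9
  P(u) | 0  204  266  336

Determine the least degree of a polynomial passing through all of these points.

Divided differences on the nodes 1, 7, 8, 9:
  order 0: 0  204  266  336
  order 1: 34  62  70
  order 2: 4  4
  order 3: 0
The order-2 divided differences are all 4 (nonzero) and every higher order vanishes, so the data lies on a polynomial of degree exactly 2.

2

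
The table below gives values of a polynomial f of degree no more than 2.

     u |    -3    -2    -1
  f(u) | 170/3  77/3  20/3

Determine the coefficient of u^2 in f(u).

Write f(u) = au^2 + bu + c. Substituting each data point gives a linear system:
  9a - 3b + c = 170/3
  4a - 2b + c = 77/3
  a - b + c = 20/3
Solving the system yields a = 6, b = -1, c = -1/3.
So f(u) = 6u^2 - u - 1/3.
The leading coefficient is 6.

6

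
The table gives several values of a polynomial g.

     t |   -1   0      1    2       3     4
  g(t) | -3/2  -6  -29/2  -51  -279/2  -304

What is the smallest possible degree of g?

3

Forward differences of the values at t = -1, 0, 1, 2, 3, 4:
  g  : -3/2  -6  -29/2  -51  -279/2  -304
  Δ  : -9/2  -17/2  -73/2  -177/2  -329/2
  Δ^2: -4  -28  -52  -76
  Δ^3: -24  -24  -24
  Δ^4: 0  0
  Δ^5: 0
The third differences are constant (-24) and nonzero, while all higher differences vanish, so the minimal degree is 3.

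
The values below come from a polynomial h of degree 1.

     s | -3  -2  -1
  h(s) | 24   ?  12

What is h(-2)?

On equispaced nodes a degree-1 polynomial has vanishing second forward difference, so
  h(-3) - 2·h(-2) + h(-1) = 0.
Substituting the known values and solving for h(-2):
  -2·h(-2) = -36
  h(-2) = 18.

18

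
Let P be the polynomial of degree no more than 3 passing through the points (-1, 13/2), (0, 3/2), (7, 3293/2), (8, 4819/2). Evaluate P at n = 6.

2127/2

Write P(n) = an^3 + bn^2 + cn + d. Substituting each data point gives a linear system:
  -a + b - c + d = 13/2
  d = 3/2
  343a + 49b + 7c + d = 3293/2
  512a + 64b + 8c + d = 4819/2
Solving the system yields a = 4, b = 6, c = -3, d = 3/2.
So P(n) = 4n^3 + 6n^2 - 3n + 3/2.
Then P(6) = 2127/2.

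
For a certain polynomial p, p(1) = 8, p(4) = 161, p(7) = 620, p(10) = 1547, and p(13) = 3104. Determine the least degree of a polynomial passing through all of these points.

Forward differences of the values at t = 1, 4, 7, 10, 13:
  p  : 8  161  620  1547  3104
  Δ  : 153  459  927  1557
  Δ^2: 306  468  630
  Δ^3: 162  162
  Δ^4: 0
The third differences are constant (162) and nonzero, while all higher differences vanish, so the minimal degree is 3.

3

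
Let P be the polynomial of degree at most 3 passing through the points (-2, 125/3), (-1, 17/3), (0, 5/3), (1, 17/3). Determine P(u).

Write P(u) = au^3 + bu^2 + cu + d. Substituting each data point gives a linear system:
  -8a + 4b - 2c + d = 125/3
  -a + b - c + d = 17/3
  d = 5/3
  a + b + c + d = 17/3
Solving the system yields a = -4, b = 4, c = 4, d = 5/3.
So P(u) = -4u^3 + 4u^2 + 4u + 5/3.
Check: P(-2) = 125/3. ✓

P(u) = -4u^3 + 4u^2 + 4u + 5/3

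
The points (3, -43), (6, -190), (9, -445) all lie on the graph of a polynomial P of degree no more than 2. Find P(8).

-348

Write P(t) = at^2 + bt + c. Substituting each data point gives a linear system:
  9a + 3b + c = -43
  36a + 6b + c = -190
  81a + 9b + c = -445
Solving the system yields a = -6, b = 5, c = -4.
So P(t) = -6t^2 + 5t - 4.
Then P(8) = -348.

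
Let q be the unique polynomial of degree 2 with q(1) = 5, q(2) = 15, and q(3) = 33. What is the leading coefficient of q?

Write q(n) = an^2 + bn + c. Substituting each data point gives a linear system:
  a + b + c = 5
  4a + 2b + c = 15
  9a + 3b + c = 33
Solving the system yields a = 4, b = -2, c = 3.
So q(n) = 4n² - 2n + 3.
The leading coefficient is 4.

4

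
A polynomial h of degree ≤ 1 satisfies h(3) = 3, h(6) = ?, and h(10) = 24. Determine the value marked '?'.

12

The 2 known points determine the degree-1 polynomial uniquely.
Write h(n) = an + b. Substituting each data point gives a linear system:
  3a + b = 3
  10a + b = 24
Solving the system yields a = 3, b = -6.
So h(n) = 3n - 6.
Then h(6) = 12.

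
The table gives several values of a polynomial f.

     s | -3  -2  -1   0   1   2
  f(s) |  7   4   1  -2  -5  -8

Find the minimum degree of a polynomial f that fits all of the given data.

Forward differences of the values at s = -3, -2, -1, 0, 1, 2:
  f  : 7  4  1  -2  -5  -8
  Δ  : -3  -3  -3  -3  -3
  Δ^2: 0  0  0  0
  Δ^3: 0  0  0
  Δ^4: 0  0
  Δ^5: 0
The first differences are constant (-3) and nonzero, while all higher differences vanish, so the minimal degree is 1.

1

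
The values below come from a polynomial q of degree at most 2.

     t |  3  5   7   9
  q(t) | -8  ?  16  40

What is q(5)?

The 3 known points determine the degree-2 polynomial uniquely.
Write q(t) = at^2 + bt + c. Substituting each data point gives a linear system:
  9a + 3b + c = -8
  49a + 7b + c = 16
  81a + 9b + c = 40
Solving the system yields a = 1, b = -4, c = -5.
So q(t) = t^2 - 4t - 5.
Then q(5) = 0.

0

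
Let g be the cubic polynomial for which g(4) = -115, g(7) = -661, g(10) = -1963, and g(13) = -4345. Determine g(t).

Write g(t) = at^3 + bt^2 + ct + d. Substituting each data point gives a linear system:
  64a + 16b + 4c + d = -115
  343a + 49b + 7c + d = -661
  1000a + 100b + 10c + d = -1963
  2197a + 169b + 13c + d = -4345
Solving the system yields a = -2, b = 0, c = 4, d = -3.
So g(t) = -2t^3 + 4t - 3.
Check: g(10) = -1963. ✓

g(t) = -2t^3 + 4t - 3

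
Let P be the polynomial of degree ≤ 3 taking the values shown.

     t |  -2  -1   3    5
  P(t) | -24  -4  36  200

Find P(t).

Write P(t) = at^3 + bt^2 + ct + d. Substituting each data point gives a linear system:
  -8a + 4b - 2c + d = -24
  -a + b - c + d = -4
  27a + 9b + 3c + d = 36
  125a + 25b + 5c + d = 200
Solving the system yields a = 2, b = -2, c = 0, d = 0.
So P(t) = 2t³ - 2t².
Check: P(3) = 36. ✓

P(t) = 2t^3 - 2t^2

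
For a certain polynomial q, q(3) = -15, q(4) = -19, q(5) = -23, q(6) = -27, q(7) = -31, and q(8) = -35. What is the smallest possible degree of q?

Forward differences of the values at t = 3, 4, 5, 6, 7, 8:
  q  : -15  -19  -23  -27  -31  -35
  Δ  : -4  -4  -4  -4  -4
  Δ^2: 0  0  0  0
  Δ^3: 0  0  0
  Δ^4: 0  0
  Δ^5: 0
The first differences are constant (-4) and nonzero, while all higher differences vanish, so the minimal degree is 1.

1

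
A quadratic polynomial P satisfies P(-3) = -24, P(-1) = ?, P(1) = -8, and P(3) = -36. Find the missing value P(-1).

-4

On equispaced nodes a degree-2 polynomial has vanishing third forward difference, so
  - P(-3) + 3·P(-1) - 3·P(1) + P(3) = 0.
Substituting the known values and solving for P(-1):
  3·P(-1) = -12
  P(-1) = -4.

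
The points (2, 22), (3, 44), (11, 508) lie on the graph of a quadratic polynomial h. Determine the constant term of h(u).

Write h(u) = au^2 + bu + c. Substituting each data point gives a linear system:
  4a + 2b + c = 22
  9a + 3b + c = 44
  121a + 11b + c = 508
Solving the system yields a = 4, b = 2, c = 2.
So h(u) = 4u² + 2u + 2.
The constant term is 2.

2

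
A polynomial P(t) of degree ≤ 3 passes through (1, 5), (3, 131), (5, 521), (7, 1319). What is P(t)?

P(t) = 3t^3 + 6t^2 - 4

Write P(t) = at^3 + bt^2 + ct + d. Substituting each data point gives a linear system:
  a + b + c + d = 5
  27a + 9b + 3c + d = 131
  125a + 25b + 5c + d = 521
  343a + 49b + 7c + d = 1319
Solving the system yields a = 3, b = 6, c = 0, d = -4.
So P(t) = 3t^3 + 6t^2 - 4.
Check: P(3) = 131. ✓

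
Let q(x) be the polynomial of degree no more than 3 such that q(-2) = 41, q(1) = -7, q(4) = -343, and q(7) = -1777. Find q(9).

Using the Lagrange interpolation formula with nodes -2, 1, 4, 7:
  L_0(x) = (x - 1)(x - 4)(x - 7) / -162
  L_1(x) = (x + 2)(x - 4)(x - 7) / 54
  L_2(x) = (x + 2)(x - 1)(x - 7) / -54
  L_3(x) = (x + 2)(x - 1)(x - 4) / 162
Then q(x) = 41·L_0(x) - 7·L_1(x) - 343·L_2(x) - 1777·L_3(x).
Expanding and collecting terms gives q(x) = -5x³ - x² - 2x + 1.
Evaluating at x = 9: q(9) = -3743.

-3743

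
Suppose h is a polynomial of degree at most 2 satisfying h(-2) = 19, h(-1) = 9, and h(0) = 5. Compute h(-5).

Forward differences of the values at t = -2, -1, 0:
  h  : 19  9  5
  Δ  : -10  -4
  Δ^2: 6
The second differences are constant, confirming degree 2.
Interpolating (Newton forward form) and evaluating at t = -5 gives h(-5) = 85.

85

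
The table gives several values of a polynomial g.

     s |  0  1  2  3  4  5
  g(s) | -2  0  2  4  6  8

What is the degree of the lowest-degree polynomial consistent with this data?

1

Forward differences of the values at s = 0, 1, 2, 3, 4, 5:
  g  : -2  0  2  4  6  8
  Δ  : 2  2  2  2  2
  Δ^2: 0  0  0  0
  Δ^3: 0  0  0
  Δ^4: 0  0
  Δ^5: 0
The first differences are constant (2) and nonzero, while all higher differences vanish, so the minimal degree is 1.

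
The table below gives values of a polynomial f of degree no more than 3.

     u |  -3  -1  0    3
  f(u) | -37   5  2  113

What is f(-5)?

Write f(u) = au^3 + bu^2 + cu + d. Substituting each data point gives a linear system:
  -27a + 9b - 3c + d = -37
  -a + b - c + d = 5
  d = 2
  27a + 9b + 3c + d = 113
Solving the system yields a = 3, b = 4, c = -2, d = 2.
So f(u) = 3u^3 + 4u^2 - 2u + 2.
Then f(-5) = -263.

-263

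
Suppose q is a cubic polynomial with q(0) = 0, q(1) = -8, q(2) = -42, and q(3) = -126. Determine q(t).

Write q(t) = at^3 + bt^2 + ct + d. Substituting each data point gives a linear system:
  d = 0
  a + b + c + d = -8
  8a + 4b + 2c + d = -42
  27a + 9b + 3c + d = -126
Solving the system yields a = -4, b = -1, c = -3, d = 0.
So q(t) = -4t^3 - t^2 - 3t.
Check: q(3) = -126. ✓

q(t) = -4t^3 - t^2 - 3t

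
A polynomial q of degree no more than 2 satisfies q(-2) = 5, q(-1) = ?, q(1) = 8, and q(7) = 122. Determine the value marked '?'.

2

The 3 known points determine the degree-2 polynomial uniquely.
Write q(x) = ax^2 + bx + c. Substituting each data point gives a linear system:
  4a - 2b + c = 5
  a + b + c = 8
  49a + 7b + c = 122
Solving the system yields a = 2, b = 3, c = 3.
So q(x) = 2x^2 + 3x + 3.
Then q(-1) = 2.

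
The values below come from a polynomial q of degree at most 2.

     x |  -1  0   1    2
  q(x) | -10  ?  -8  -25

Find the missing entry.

-3

The 3 known points determine the degree-2 polynomial uniquely.
Write q(x) = ax^2 + bx + c. Substituting each data point gives a linear system:
  a - b + c = -10
  a + b + c = -8
  4a + 2b + c = -25
Solving the system yields a = -6, b = 1, c = -3.
So q(x) = -6x² + x - 3.
Then q(0) = -3.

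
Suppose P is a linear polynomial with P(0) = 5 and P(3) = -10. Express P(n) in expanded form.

P(n) = -5n + 5

Write P(n) = an + b. Substituting each data point gives a linear system:
  b = 5
  3a + b = -10
Solving the system yields a = -5, b = 5.
So P(n) = -5n + 5.
Check: P(3) = -10. ✓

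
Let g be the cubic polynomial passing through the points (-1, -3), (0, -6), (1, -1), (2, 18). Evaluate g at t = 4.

Using the Lagrange interpolation formula with nodes -1, 0, 1, 2:
  L_0(t) = t(t - 1)(t - 2) / -6
  L_1(t) = (t + 1)(t - 1)(t - 2) / 2
  L_2(t) = (t + 1)t(t - 2) / -2
  L_3(t) = (t + 1)t(t - 1) / 6
Then g(t) = -3·L_0(t) - 6·L_1(t) - 1·L_2(t) + 18·L_3(t).
Expanding and collecting terms gives g(t) = t³ + 4t² - 6.
Evaluating at t = 4: g(4) = 122.

122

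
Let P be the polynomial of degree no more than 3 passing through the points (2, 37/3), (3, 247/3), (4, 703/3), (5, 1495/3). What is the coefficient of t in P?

-5

Write P(t) = at^3 + bt^2 + ct + d. Substituting each data point gives a linear system:
  8a + 4b + 2c + d = 37/3
  27a + 9b + 3c + d = 247/3
  64a + 16b + 4c + d = 703/3
  125a + 25b + 5c + d = 1495/3
Solving the system yields a = 5, b = -4, c = -5, d = -5/3.
So P(t) = 5t^3 - 4t^2 - 5t - 5/3.
The coefficient of t is -5.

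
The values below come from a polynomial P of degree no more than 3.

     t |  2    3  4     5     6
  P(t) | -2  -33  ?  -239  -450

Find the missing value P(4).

The 4 known points determine the degree-3 polynomial uniquely.
Write P(t) = at^3 + bt^2 + ct + d. Substituting each data point gives a linear system:
  8a + 4b + 2c + d = -2
  27a + 9b + 3c + d = -33
  125a + 25b + 5c + d = -239
  216a + 36b + 6c + d = -450
Solving the system yields a = -3, b = 6, c = -4, d = 6.
So P(t) = -3t³ + 6t² - 4t + 6.
Then P(4) = -106.

-106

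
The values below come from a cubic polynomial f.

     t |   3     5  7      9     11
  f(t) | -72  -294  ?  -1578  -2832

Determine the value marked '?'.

-764

On equispaced nodes a degree-3 polynomial has vanishing fourth forward difference, so
  f(3) - 4·f(5) + 6·f(7) - 4·f(9) + f(11) = 0.
Substituting the known values and solving for f(7):
  6·f(7) = -4584
  f(7) = -764.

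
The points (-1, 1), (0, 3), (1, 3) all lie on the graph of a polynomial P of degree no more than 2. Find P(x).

Using the Lagrange interpolation formula with nodes -1, 0, 1:
  L_0(x) = x(x - 1) / 2
  L_1(x) = (x + 1)(x - 1) / -1
  L_2(x) = (x + 1)x / 2
Then P(x) = 1·L_0(x) + 3·L_1(x) + 3·L_2(x).
Expanding and collecting terms gives P(x) = -x² + x + 3.
Check: P(1) = 3. ✓

P(x) = -x^2 + x + 3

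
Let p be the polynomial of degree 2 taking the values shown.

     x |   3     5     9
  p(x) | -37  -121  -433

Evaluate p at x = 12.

Write p(x) = ax^2 + bx + c. Substituting each data point gives a linear system:
  9a + 3b + c = -37
  25a + 5b + c = -121
  81a + 9b + c = -433
Solving the system yields a = -6, b = 6, c = -1.
So p(x) = -6x² + 6x - 1.
Then p(12) = -793.

-793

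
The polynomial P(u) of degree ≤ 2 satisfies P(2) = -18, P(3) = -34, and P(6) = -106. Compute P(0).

Write P(u) = au^2 + bu + c. Substituting each data point gives a linear system:
  4a + 2b + c = -18
  9a + 3b + c = -34
  36a + 6b + c = -106
Solving the system yields a = -2, b = -6, c = 2.
So P(u) = -2u² - 6u + 2.
Then P(0) = 2.

2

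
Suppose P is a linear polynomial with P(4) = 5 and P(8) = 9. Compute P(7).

8

Using the Lagrange interpolation formula with nodes 4, 8:
  L_0(n) = (n - 8) / -4
  L_1(n) = (n - 4) / 4
Then P(n) = 5·L_0(n) + 9·L_1(n).
Expanding and collecting terms gives P(n) = n + 1.
Evaluating at n = 7: P(7) = 8.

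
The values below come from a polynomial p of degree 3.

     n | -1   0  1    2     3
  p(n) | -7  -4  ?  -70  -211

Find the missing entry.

-13

The 4 known points determine the degree-3 polynomial uniquely.
Write p(n) = an^3 + bn^2 + cn + d. Substituting each data point gives a linear system:
  -a + b - c + d = -7
  d = -4
  8a + 4b + 2c + d = -70
  27a + 9b + 3c + d = -211
Solving the system yields a = -6, b = -6, c = 3, d = -4.
So p(n) = -6n^3 - 6n^2 + 3n - 4.
Then p(1) = -13.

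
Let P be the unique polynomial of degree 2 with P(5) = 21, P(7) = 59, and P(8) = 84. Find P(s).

Write P(s) = as^2 + bs + c. Substituting each data point gives a linear system:
  25a + 5b + c = 21
  49a + 7b + c = 59
  64a + 8b + c = 84
Solving the system yields a = 2, b = -5, c = -4.
So P(s) = 2s^2 - 5s - 4.
Check: P(8) = 84. ✓

P(s) = 2s^2 - 5s - 4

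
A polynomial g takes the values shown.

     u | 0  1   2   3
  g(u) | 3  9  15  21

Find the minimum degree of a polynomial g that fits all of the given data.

1

Forward differences of the values at u = 0, 1, 2, 3:
  g  : 3  9  15  21
  Δ  : 6  6  6
  Δ^2: 0  0
  Δ^3: 0
The first differences are constant (6) and nonzero, while all higher differences vanish, so the minimal degree is 1.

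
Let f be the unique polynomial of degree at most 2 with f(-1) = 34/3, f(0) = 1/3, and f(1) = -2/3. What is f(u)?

Using the Lagrange interpolation formula with nodes -1, 0, 1:
  L_0(u) = u(u - 1) / 2
  L_1(u) = (u + 1)(u - 1) / -1
  L_2(u) = (u + 1)u / 2
Then f(u) = 34/3·L_0(u) + 1/3·L_1(u) - 2/3·L_2(u).
Expanding and collecting terms gives f(u) = 5u² - 6u + 1/3.
Check: f(-1) = 34/3. ✓

f(u) = 5u^2 - 6u + 1/3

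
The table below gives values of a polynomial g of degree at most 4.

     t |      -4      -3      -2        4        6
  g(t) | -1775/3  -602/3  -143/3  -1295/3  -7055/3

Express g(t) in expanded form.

Write g(t) = at^4 + bt^3 + ct^2 + dt + e. Substituting each data point gives a linear system:
  256a - 64b + 16c - 4d + e = -1775/3
  81a - 27b + 9c - 3d + e = -602/3
  16a - 8b + 4c - 2d + e = -143/3
  256a + 64b + 16c + 4d + e = -1295/3
  1296a + 216b + 36c + 6d + e = -7055/3
Solving the system yields a = -2, b = 1, c = 0, d = 4, e = 1/3.
So g(t) = -2t^4 + t^3 + 4t + 1/3.
Check: g(-2) = -143/3. ✓

g(t) = -2t^4 + t^3 + 4t + 1/3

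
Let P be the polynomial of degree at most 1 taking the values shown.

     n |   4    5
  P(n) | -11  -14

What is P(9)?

Using the Lagrange interpolation formula with nodes 4, 5:
  L_0(n) = (n - 5) / -1
  L_1(n) = (n - 4) / 1
Then P(n) = -11·L_0(n) - 14·L_1(n).
Expanding and collecting terms gives P(n) = -3n + 1.
Evaluating at n = 9: P(9) = -26.

-26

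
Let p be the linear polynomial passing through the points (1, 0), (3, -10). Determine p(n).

Write p(n) = an + b. Substituting each data point gives a linear system:
  a + b = 0
  3a + b = -10
Solving the system yields a = -5, b = 5.
So p(n) = -5n + 5.
Check: p(1) = 0. ✓

p(n) = -5n + 5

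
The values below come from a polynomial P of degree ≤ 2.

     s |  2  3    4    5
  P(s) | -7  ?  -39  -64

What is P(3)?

-20

On equispaced nodes a degree-2 polynomial has vanishing third forward difference, so
  - P(2) + 3·P(3) - 3·P(4) + P(5) = 0.
Substituting the known values and solving for P(3):
  3·P(3) = -60
  P(3) = -20.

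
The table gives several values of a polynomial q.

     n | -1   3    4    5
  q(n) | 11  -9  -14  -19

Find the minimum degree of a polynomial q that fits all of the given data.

1

Divided differences on the nodes -1, 3, 4, 5:
  order 0: 11  -9  -14  -19
  order 1: -5  -5  -5
  order 2: 0  0
  order 3: 0
The order-1 divided differences are all -5 (nonzero) and every higher order vanishes, so the data lies on a polynomial of degree exactly 1.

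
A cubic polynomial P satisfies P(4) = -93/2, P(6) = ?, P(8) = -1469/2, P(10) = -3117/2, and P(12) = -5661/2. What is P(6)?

-525/2

The 4 known points determine the degree-3 polynomial uniquely.
Write P(x) = ax^3 + bx^2 + cx + d. Substituting each data point gives a linear system:
  64a + 16b + 4c + d = -93/2
  512a + 64b + 8c + d = -1469/2
  1000a + 100b + 10c + d = -3117/2
  1728a + 144b + 12c + d = -5661/2
Solving the system yields a = -2, b = 4, c = 4, d = 3/2.
So P(x) = -2x^3 + 4x^2 + 4x + 3/2.
Then P(6) = -525/2.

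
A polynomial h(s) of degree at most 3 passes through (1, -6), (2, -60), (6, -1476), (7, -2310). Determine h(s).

Write h(s) = as^3 + bs^2 + cs + d. Substituting each data point gives a linear system:
  a + b + c + d = -6
  8a + 4b + 2c + d = -60
  216a + 36b + 6c + d = -1476
  343a + 49b + 7c + d = -2310
Solving the system yields a = -6, b = -6, c = 6, d = 0.
So h(s) = -6s³ - 6s² + 6s.
Check: h(6) = -1476. ✓

h(s) = -6s^3 - 6s^2 + 6s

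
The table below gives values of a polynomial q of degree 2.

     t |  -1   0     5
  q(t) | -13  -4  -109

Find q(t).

Write q(t) = at^2 + bt + c. Substituting each data point gives a linear system:
  a - b + c = -13
  c = -4
  25a + 5b + c = -109
Solving the system yields a = -5, b = 4, c = -4.
So q(t) = -5t² + 4t - 4.
Check: q(5) = -109. ✓

q(t) = -5t^2 + 4t - 4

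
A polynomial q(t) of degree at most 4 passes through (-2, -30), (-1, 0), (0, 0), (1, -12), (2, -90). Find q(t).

Write q(t) = at^4 + bt^3 + ct^2 + dt + e. Substituting each data point gives a linear system:
  16a - 8b + 4c - 2d + e = -30
  a - b + c - d + e = 0
  e = 0
  a + b + c + d + e = -12
  16a + 8b + 4c + 2d + e = -90
Solving the system yields a = -3, b = -3, c = -3, d = -3, e = 0.
So q(t) = -3t^4 - 3t^3 - 3t^2 - 3t.
Check: q(-1) = 0. ✓

q(t) = -3t^4 - 3t^3 - 3t^2 - 3t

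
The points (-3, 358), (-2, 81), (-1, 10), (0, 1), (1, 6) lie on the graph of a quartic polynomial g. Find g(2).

73

Write g(u) = au^4 + bu^3 + cu^2 + du + e. Substituting each data point gives a linear system:
  81a - 27b + 9c - 3d + e = 358
  16a - 8b + 4c - 2d + e = 81
  a - b + c - d + e = 10
  e = 1
  a + b + c + d + e = 6
Solving the system yields a = 4, b = 0, c = 3, d = -2, e = 1.
So g(u) = 4u⁴ + 3u² - 2u + 1.
Then g(2) = 73.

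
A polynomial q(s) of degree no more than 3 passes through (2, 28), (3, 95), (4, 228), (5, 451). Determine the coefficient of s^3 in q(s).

Write q(s) = as^3 + bs^2 + cs + d. Substituting each data point gives a linear system:
  8a + 4b + 2c + d = 28
  27a + 9b + 3c + d = 95
  64a + 16b + 4c + d = 228
  125a + 25b + 5c + d = 451
Solving the system yields a = 4, b = -3, c = 6, d = -4.
So q(s) = 4s³ - 3s² + 6s - 4.
The leading coefficient is 4.

4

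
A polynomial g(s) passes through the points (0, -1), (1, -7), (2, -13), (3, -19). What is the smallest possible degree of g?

1

Forward differences of the values at s = 0, 1, 2, 3:
  g  : -1  -7  -13  -19
  Δ  : -6  -6  -6
  Δ^2: 0  0
  Δ^3: 0
The first differences are constant (-6) and nonzero, while all higher differences vanish, so the minimal degree is 1.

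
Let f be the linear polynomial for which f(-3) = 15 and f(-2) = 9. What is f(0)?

Write f(x) = ax + b. Substituting each data point gives a linear system:
  -3a + b = 15
  -2a + b = 9
Solving the system yields a = -6, b = -3.
So f(x) = -6x - 3.
Then f(0) = -3.

-3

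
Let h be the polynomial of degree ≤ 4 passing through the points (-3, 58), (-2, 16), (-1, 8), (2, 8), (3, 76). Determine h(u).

Using the Lagrange interpolation formula with nodes -3, -2, -1, 2, 3:
  L_0(u) = (u + 2)(u + 1)(u - 2)(u - 3) / 60
  L_1(u) = (u + 3)(u + 1)(u - 2)(u - 3) / -20
  L_2(u) = (u + 3)(u + 2)(u - 2)(u - 3) / 24
  L_3(u) = (u + 3)(u + 2)(u + 1)(u - 3) / -60
  L_4(u) = (u + 3)(u + 2)(u + 1)(u - 2) / 120
Then h(u) = 58·L_0(u) + 16·L_1(u) + 8·L_2(u) + 8·L_3(u) + 76·L_4(u).
Expanding and collecting terms gives h(u) = u^4 + u^3 - 2u^2 - 6u + 4.
Check: h(-3) = 58. ✓

h(u) = u^4 + u^3 - 2u^2 - 6u + 4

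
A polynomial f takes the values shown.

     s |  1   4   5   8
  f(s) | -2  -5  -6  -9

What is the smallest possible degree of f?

Divided differences on the nodes 1, 4, 5, 8:
  order 0: -2  -5  -6  -9
  order 1: -1  -1  -1
  order 2: 0  0
  order 3: 0
The order-1 divided differences are all -1 (nonzero) and every higher order vanishes, so the data lies on a polynomial of degree exactly 1.

1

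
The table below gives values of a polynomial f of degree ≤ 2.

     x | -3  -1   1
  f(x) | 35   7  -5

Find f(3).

-1

Write f(x) = ax^2 + bx + c. Substituting each data point gives a linear system:
  9a - 3b + c = 35
  a - b + c = 7
  a + b + c = -5
Solving the system yields a = 2, b = -6, c = -1.
So f(x) = 2x^2 - 6x - 1.
Then f(3) = -1.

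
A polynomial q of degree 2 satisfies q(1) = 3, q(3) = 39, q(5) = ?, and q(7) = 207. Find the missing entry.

On equispaced nodes a degree-2 polynomial has vanishing third forward difference, so
  - q(1) + 3·q(3) - 3·q(5) + q(7) = 0.
Substituting the known values and solving for q(5):
  -3·q(5) = -321
  q(5) = 107.

107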